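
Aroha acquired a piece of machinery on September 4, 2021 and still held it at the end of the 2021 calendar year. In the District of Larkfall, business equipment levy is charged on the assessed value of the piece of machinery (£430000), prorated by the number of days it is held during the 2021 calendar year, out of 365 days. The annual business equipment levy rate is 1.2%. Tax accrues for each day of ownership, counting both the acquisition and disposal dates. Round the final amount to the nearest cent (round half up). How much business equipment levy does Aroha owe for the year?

£1682.30

Days held (September 4 – December 31, 2021): 119 out of 365
Tax = £430000 × 1.2% × 119/365 = £1682.3014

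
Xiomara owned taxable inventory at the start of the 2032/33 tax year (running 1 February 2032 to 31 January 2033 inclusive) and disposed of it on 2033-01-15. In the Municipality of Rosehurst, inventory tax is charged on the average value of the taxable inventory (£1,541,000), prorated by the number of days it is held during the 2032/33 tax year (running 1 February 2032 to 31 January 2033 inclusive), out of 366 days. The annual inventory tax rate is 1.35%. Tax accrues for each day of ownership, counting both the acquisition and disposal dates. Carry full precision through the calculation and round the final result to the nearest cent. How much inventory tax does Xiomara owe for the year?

Days held (2032-02-01 to 2033-01-15): 350 out of 366
Tax = £1,541,000 × 1.35% × 350/366 = £19,894.0574

£19,894.06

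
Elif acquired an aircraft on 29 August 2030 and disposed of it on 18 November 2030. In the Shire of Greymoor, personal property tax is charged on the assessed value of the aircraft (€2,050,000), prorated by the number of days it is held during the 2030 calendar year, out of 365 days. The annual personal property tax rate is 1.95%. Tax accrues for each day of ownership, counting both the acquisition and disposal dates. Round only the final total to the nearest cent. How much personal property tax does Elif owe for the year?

Days held (29 August – 18 November 2030): 82 out of 365
Tax = €2,050,000 × 1.95% × 82/365 = €8,980.6849

€8,980.68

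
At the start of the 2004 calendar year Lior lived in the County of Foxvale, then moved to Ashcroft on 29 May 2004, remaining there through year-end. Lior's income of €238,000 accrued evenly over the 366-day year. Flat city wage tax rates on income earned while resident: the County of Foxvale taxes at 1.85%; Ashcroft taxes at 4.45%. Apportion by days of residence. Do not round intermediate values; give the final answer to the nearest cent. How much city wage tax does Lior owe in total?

€8,071.84

The County of Foxvale, 1 January – 28 May 2004: 149 days → €238,000 × 1.85% × 149/366 = €1,792.4781
Ashcroft, 29 May – 31 December 2004: 217 days → €238,000 × 4.45% × 217/366 = €6,279.3634
Total = €8,071.8415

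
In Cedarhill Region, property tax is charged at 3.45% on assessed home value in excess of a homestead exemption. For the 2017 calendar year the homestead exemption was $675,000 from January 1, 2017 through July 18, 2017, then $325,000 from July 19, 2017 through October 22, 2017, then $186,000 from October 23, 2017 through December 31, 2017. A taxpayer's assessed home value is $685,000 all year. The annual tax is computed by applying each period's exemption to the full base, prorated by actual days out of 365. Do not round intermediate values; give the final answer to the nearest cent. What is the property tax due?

$6,756.33

January 1 – July 18, 2017: 199 days, exemption $675,000 → ($685,000 − $675,000) × 3.45% × 199/365 = $188.0959
July 19 – October 22, 2017: 96 days, exemption $325,000 → ($685,000 − $325,000) × 3.45% × 96/365 = $3,266.6301
October 23 – December 31, 2017: 70 days, exemption $186,000 → ($685,000 − $186,000) × 3.45% × 70/365 = $3,301.6027
Total = $6,756.3288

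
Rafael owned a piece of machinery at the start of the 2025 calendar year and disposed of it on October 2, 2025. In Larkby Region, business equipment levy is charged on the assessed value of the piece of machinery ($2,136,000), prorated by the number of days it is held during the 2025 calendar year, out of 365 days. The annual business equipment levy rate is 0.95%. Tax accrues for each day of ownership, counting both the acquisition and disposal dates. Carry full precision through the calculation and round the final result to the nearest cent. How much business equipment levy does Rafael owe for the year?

Days held (January 1 – October 2, 2025): 275 out of 365
Tax = $2,136,000 × 0.95% × 275/365 = $15,288.4932

$15,288.49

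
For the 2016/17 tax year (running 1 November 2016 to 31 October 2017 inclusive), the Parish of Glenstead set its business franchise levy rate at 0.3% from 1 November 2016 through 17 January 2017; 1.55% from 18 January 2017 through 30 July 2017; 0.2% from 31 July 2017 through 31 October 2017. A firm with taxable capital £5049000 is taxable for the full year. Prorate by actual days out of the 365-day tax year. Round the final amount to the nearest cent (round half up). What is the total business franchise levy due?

1 November 2016 – 17 January 2017: 78 days at 0.3% → £5049000 × 0.3% × 78/365 = £3236.8932
18 January – 30 July 2017: 194 days at 1.55% → £5049000 × 1.55% × 194/365 = £41595.4603
31 July – 31 October 2017: 93 days at 0.2% → £5049000 × 0.2% × 93/365 = £2572.9151
Total = £47405.2685

£47405.27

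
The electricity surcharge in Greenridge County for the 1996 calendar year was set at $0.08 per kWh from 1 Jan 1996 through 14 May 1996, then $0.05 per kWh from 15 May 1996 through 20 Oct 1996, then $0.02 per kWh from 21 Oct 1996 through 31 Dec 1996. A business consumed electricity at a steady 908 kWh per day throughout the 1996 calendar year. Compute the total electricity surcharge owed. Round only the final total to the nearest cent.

1 Jan – 14 May 1996: 135 days × 908 kWh/day = 122,580 kWh at $0.08/kWh → $9,806.40
15 May – 20 Oct 1996: 159 days × 908 kWh/day = 144,372 kWh at $0.05/kWh → $7,218.60
21 Oct – 31 Dec 1996: 72 days × 908 kWh/day = 65,376 kWh at $0.02/kWh → $1,307.52

$18,332.52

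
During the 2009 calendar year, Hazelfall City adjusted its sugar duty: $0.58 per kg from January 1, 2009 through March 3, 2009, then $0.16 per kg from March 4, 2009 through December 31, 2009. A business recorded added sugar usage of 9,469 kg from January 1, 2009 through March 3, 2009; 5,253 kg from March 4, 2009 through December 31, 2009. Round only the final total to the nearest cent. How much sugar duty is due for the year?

$6332.50

January 1 – March 3, 2009: 9,469 kg at $0.58/kg → $5492.02
March 4 – December 31, 2009: 5,253 kg at $0.16/kg → $840.48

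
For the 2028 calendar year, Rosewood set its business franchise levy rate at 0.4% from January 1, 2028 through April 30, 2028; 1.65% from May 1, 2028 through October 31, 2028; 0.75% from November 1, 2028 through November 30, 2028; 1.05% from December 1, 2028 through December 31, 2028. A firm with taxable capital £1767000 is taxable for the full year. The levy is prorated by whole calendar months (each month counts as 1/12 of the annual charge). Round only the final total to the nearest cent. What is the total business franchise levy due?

£19584.25

January 1 – April 30, 2028: 4 months at 0.4% → £1767000 × 0.4% × 4/12 = £2356.0000
May 1 – October 31, 2028: 6 months at 1.65% → £1767000 × 1.65% × 6/12 = £14577.7500
November 1 – November 30, 2028: 1 month at 0.75% → £1767000 × 0.75% × 1/12 = £1104.3750
December 1 – December 31, 2028: 1 month at 1.05% → £1767000 × 1.05% × 1/12 = £1546.1250
Total = £19584.2500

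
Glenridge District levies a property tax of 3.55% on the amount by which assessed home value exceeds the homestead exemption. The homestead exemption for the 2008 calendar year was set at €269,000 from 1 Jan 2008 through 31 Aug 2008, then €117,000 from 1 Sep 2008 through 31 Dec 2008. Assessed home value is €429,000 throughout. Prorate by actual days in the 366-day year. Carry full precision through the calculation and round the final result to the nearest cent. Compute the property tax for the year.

1 Jan – 31 Aug 2008: 244 days, exemption €269,000 → (€429,000 − €269,000) × 3.55% × 244/366 = €3,786.6667
1 Sep – 31 Dec 2008: 122 days, exemption €117,000 → (€429,000 − €117,000) × 3.55% × 122/366 = €3,692.0000
Total = €7,478.6667

€7,478.67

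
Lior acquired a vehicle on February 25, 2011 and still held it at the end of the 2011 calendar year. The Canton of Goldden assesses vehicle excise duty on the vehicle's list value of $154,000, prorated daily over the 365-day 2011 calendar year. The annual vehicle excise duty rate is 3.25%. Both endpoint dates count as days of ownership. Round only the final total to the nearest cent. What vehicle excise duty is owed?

Days held (February 25 – December 31, 2011): 310 out of 365
Tax = $154,000 × 3.25% × 310/365 = $4,250.8219

$4,250.82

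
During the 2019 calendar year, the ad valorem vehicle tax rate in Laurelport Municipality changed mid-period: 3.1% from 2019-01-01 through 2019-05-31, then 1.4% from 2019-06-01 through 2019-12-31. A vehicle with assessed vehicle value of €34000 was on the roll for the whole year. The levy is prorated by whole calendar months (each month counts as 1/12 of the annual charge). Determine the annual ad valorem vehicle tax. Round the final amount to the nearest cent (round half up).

€716.83

2019-01-01 to 2019-05-31: 5 months at 3.1% → €34000 × 3.1% × 5/12 = €439.1667
2019-06-01 to 2019-12-31: 7 months at 1.4% → €34000 × 1.4% × 7/12 = €277.6667
Total = €716.8333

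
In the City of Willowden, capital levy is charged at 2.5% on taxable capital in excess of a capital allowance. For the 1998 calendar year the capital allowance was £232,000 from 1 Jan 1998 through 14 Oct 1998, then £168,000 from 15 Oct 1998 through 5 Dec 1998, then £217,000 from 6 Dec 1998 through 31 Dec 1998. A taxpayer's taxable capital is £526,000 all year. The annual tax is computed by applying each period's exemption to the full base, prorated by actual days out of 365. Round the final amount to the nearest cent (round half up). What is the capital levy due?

£7,604.66

1 Jan – 14 Oct 1998: 287 days, exemption £232,000 → (£526,000 − £232,000) × 2.5% × 287/365 = £5,779.3151
15 Oct – 5 Dec 1998: 52 days, exemption £168,000 → (£526,000 − £168,000) × 2.5% × 52/365 = £1,275.0685
6 Dec – 31 Dec 1998: 26 days, exemption £217,000 → (£526,000 − £217,000) × 2.5% × 26/365 = £550.2740
Total = £7,604.6575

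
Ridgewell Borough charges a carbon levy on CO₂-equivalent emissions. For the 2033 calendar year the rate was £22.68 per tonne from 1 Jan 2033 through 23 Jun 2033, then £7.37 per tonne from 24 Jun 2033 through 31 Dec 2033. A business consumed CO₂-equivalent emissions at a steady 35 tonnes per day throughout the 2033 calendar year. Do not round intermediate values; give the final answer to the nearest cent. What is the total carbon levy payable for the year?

£187,389.65

1 Jan – 23 Jun 2033: 174 days × 35 tonnes/day = 6,090 tonnes at £22.68/tonne → £138,121.20
24 Jun – 31 Dec 2033: 191 days × 35 tonnes/day = 6,685 tonnes at £7.37/tonne → £49,268.45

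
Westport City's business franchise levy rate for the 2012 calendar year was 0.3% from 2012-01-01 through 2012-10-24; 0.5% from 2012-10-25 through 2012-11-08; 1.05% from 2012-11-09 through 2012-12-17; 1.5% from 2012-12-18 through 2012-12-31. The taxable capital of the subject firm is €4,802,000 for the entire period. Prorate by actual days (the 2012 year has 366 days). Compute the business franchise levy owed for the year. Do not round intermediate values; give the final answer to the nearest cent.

€20,841.47

2012-01-01 to 2012-10-24: 298 days at 0.3% → €4,802,000 × 0.3% × 298/366 = €11,729.4754
2012-10-25 to 2012-11-08: 15 days at 0.5% → €4,802,000 × 0.5% × 15/366 = €984.0164
2012-11-09 to 2012-12-17: 39 days at 1.05% → €4,802,000 × 1.05% × 39/366 = €5,372.7295
2012-12-18 to 2012-12-31: 14 days at 1.5% → €4,802,000 × 1.5% × 14/366 = €2,755.2459
Total = €20,841.4672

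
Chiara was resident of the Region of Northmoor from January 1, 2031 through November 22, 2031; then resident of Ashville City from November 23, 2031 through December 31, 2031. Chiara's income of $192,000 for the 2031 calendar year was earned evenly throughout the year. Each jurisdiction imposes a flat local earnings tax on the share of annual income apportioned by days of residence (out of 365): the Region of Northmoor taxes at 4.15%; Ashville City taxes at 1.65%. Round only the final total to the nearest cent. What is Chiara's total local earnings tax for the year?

The Region of Northmoor, January 1 – November 22, 2031: 326 days → $192,000 × 4.15% × 326/365 = $7,116.6247
Ashville City, November 23 – December 31, 2031: 39 days → $192,000 × 1.65% × 39/365 = $338.4986
Total = $7,455.1233

$7,455.12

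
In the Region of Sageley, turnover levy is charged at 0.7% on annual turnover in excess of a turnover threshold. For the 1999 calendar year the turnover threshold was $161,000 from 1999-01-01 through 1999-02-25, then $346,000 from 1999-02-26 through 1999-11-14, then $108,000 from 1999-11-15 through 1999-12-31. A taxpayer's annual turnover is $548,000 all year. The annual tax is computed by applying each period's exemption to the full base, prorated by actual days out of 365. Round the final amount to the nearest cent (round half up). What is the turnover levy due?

1999-01-01 to 1999-02-25: 56 days, exemption $161,000 → ($548,000 − $161,000) × 0.7% × 56/365 = $415.6274
1999-02-26 to 1999-11-14: 262 days, exemption $346,000 → ($548,000 − $346,000) × 0.7% × 262/365 = $1,014.9808
1999-11-15 to 1999-12-31: 47 days, exemption $108,000 → ($548,000 − $108,000) × 0.7% × 47/365 = $396.6027
Total = $1,827.2110

$1,827.21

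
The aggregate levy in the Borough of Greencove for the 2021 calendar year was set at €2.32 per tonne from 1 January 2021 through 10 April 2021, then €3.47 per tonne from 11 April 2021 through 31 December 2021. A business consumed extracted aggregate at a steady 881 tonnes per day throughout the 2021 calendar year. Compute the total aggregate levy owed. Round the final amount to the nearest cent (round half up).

1 January – 10 April 2021: 100 days × 881 tonnes/day = 88,100 tonnes at €2.32/tonne → €204392.00
11 April – 31 December 2021: 265 days × 881 tonnes/day = 233,465 tonnes at €3.47/tonne → €810123.55

€1014515.55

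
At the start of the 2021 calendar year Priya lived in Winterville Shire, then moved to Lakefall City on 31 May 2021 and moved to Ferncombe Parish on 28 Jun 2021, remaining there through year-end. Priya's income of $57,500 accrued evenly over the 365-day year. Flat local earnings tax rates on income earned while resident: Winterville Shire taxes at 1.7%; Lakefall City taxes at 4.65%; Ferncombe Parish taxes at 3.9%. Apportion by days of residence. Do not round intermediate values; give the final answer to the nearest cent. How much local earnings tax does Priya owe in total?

$1,755.72

Winterville Shire, 1 Jan – 30 May 2021: 150 days → $57,500 × 1.7% × 150/365 = $401.7123
Lakefall City, 31 May – 27 Jun 2021: 28 days → $57,500 × 4.65% × 28/365 = $205.1096
Ferncombe Parish, 28 Jun – 31 Dec 2021: 187 days → $57,500 × 3.9% × 187/365 = $1,148.8973
Total = $1,755.7192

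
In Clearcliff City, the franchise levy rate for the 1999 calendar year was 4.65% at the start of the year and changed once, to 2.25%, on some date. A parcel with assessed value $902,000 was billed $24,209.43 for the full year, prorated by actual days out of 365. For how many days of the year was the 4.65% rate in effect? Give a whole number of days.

Let d = days at the first rate; then 365 − d days at the second rate.
$902,000 × [4.65%·d + 2.25%·(365−d)] / 365 = $24,209.43
Solving gives d = 66, so the new rate took effect on 8 March 1999.

66 days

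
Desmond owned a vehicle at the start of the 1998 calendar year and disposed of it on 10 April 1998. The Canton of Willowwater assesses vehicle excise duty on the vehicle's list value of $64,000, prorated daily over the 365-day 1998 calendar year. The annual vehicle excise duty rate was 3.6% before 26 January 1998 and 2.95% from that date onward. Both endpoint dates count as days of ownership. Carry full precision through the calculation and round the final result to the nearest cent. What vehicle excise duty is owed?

1 January – 25 January 1998: 25 days at 3.6% → $64,000 × 3.6% × 25/365 = $157.8082
26 January – 10 April 1998: 75 days at 2.95% → $64,000 × 2.95% × 75/365 = $387.9452
Total = $545.7534

$545.75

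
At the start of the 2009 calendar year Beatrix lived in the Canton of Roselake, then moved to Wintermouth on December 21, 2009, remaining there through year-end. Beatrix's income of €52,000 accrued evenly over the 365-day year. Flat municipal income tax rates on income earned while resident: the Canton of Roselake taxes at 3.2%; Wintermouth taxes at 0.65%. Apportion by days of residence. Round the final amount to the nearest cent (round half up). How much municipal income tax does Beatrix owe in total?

€1,624.04

The Canton of Roselake, January 1 – December 20, 2009: 354 days → €52,000 × 3.2% × 354/365 = €1,613.8521
Wintermouth, December 21 – December 31, 2009: 11 days → €52,000 × 0.65% × 11/365 = €10.1863
Total = €1,624.0384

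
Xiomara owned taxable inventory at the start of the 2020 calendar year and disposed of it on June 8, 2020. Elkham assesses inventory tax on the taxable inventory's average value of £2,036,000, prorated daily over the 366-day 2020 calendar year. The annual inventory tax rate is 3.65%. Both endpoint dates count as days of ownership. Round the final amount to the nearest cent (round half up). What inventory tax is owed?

Days held (January 1 – June 8, 2020): 160 out of 366
Tax = £2,036,000 × 3.65% × 160/366 = £32,486.9945

£32,486.99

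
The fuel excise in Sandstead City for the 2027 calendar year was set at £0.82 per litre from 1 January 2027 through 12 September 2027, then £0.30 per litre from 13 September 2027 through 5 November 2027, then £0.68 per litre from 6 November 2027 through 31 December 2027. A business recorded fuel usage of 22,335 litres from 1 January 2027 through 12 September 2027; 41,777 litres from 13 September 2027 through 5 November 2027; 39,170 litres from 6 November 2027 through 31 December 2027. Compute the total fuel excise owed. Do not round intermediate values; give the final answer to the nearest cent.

1 January – 12 September 2027: 22,335 litres at £0.82/litre → £18,314.70
13 September – 5 November 2027: 41,777 litres at £0.30/litre → £12,533.10
6 November – 31 December 2027: 39,170 litres at £0.68/litre → £26,635.60

£57,483.40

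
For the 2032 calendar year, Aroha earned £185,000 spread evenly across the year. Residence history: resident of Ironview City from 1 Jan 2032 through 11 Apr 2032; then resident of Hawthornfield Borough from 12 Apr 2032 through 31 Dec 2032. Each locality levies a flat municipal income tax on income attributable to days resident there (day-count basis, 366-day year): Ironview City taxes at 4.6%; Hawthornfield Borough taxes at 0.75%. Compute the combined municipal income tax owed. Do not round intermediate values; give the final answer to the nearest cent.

Ironview City, 1 Jan – 11 Apr 2032: 102 days → £185,000 × 4.6% × 102/366 = £2,371.6393
Hawthornfield Borough, 12 Apr – 31 Dec 2032: 264 days → £185,000 × 0.75% × 264/366 = £1,000.8197
Total = £3,372.4590

£3,372.46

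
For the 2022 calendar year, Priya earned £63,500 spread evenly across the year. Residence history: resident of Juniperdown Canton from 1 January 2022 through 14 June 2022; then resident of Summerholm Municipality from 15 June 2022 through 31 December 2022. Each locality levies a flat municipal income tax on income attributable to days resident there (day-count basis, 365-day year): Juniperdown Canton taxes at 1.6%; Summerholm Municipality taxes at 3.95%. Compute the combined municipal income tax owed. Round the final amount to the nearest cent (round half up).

Juniperdown Canton, 1 January – 14 June 2022: 165 days → £63,500 × 1.6% × 165/365 = £459.2877
Summerholm Municipality, 15 June – 31 December 2022: 200 days → £63,500 × 3.95% × 200/365 = £1,374.3836
Total = £1,833.6712

£1,833.67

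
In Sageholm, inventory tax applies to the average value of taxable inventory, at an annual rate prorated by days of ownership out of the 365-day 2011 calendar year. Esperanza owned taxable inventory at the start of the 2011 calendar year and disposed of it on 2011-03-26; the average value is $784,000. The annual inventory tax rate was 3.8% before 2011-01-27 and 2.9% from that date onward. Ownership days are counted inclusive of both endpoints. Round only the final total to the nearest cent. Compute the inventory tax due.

$5,797.30

2011-01-01 to 2011-01-26: 26 days at 3.8% → $784,000 × 3.8% × 26/365 = $2,122.1699
2011-01-27 to 2011-03-26: 59 days at 2.9% → $784,000 × 2.9% × 59/365 = $3,675.1342
Total = $5,797.3041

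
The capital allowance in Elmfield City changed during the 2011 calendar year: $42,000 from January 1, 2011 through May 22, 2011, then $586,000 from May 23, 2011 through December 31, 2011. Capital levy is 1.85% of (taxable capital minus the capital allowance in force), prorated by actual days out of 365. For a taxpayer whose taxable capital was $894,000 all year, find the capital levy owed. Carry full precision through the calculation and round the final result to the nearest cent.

$9,613.31

January 1 – May 22, 2011: 142 days, exemption $42,000 → ($894,000 − $42,000) × 1.85% × 142/365 = $6,132.0658
May 23 – December 31, 2011: 223 days, exemption $586,000 → ($894,000 − $586,000) × 1.85% × 223/365 = $3,481.2438
Total = $9,613.3096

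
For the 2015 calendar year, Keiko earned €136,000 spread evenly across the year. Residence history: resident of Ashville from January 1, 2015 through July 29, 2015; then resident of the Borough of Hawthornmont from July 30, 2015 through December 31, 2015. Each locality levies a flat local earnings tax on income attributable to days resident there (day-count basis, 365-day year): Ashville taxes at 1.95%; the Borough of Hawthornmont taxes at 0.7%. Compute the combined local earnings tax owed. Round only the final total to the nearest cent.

€1,930.08

Ashville, January 1 – July 29, 2015: 210 days → €136,000 × 1.95% × 210/365 = €1,525.8082
The Borough of Hawthornmont, July 30 – December 31, 2015: 155 days → €136,000 × 0.7% × 155/365 = €404.2740
Total = €1,930.0822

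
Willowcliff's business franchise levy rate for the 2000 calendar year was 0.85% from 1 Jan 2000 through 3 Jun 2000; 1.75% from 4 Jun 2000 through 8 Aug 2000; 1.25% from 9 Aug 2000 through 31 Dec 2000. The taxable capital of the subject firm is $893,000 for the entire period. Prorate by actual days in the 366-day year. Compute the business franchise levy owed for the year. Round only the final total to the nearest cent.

1 Jan – 3 Jun 2000: 155 days at 0.85% → $893,000 × 0.85% × 155/366 = $3,214.5560
4 Jun – 8 Aug 2000: 66 days at 1.75% → $893,000 × 1.75% × 66/366 = $2,818.0738
9 Aug – 31 Dec 2000: 145 days at 1.25% → $893,000 × 1.25% × 145/366 = $4,422.3019
Total = $10,454.9317

$10,454.93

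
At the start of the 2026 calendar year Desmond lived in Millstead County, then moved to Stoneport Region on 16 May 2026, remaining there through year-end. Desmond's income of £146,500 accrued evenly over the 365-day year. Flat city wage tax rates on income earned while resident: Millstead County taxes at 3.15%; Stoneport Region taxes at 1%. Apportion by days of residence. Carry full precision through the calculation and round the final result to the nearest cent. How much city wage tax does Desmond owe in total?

£2,629.98

Millstead County, 1 January – 15 May 2026: 135 days → £146,500 × 3.15% × 135/365 = £1,706.8253
Stoneport Region, 16 May – 31 December 2026: 230 days → £146,500 × 1% × 230/365 = £923.1507
Total = £2,629.9760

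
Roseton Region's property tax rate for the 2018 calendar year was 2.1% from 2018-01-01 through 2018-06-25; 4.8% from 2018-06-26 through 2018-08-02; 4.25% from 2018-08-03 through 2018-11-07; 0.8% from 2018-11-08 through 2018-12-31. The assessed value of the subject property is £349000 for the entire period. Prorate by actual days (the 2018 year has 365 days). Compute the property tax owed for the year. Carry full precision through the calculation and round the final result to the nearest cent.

2018-01-01 to 2018-06-25: 176 days at 2.1% → £349000 × 2.1% × 176/365 = £3533.9836
2018-06-26 to 2018-08-02: 38 days at 4.8% → £349000 × 4.8% × 38/365 = £1744.0438
2018-08-03 to 2018-11-07: 97 days at 4.25% → £349000 × 4.25% × 97/365 = £3941.7877
2018-11-08 to 2018-12-31: 54 days at 0.8% → £349000 × 0.8% × 54/365 = £413.0630
Total = £9632.8781

£9632.88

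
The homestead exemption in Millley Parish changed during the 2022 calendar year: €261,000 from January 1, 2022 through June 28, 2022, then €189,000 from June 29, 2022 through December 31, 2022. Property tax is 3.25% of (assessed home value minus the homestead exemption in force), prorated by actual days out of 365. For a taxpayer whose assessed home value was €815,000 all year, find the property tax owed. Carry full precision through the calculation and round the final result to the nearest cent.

January 1 – June 28, 2022: 179 days, exemption €261,000 → (€815,000 − €261,000) × 3.25% × 179/365 = €8,829.8493
June 29 – December 31, 2022: 186 days, exemption €189,000 → (€815,000 − €189,000) × 3.25% × 186/365 = €10,367.5890
Total = €19,197.4384

€19,197.44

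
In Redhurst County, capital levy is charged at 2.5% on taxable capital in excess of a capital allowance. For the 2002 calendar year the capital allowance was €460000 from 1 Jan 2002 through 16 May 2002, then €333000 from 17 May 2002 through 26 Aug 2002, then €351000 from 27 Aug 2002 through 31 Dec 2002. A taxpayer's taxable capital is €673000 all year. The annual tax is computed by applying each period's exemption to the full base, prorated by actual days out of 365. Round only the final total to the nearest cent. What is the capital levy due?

1 Jan – 16 May 2002: 136 days, exemption €460000 → (€673000 − €460000) × 2.5% × 136/365 = €1984.1096
17 May – 26 Aug 2002: 102 days, exemption €333000 → (€673000 − €333000) × 2.5% × 102/365 = €2375.3425
27 Aug – 31 Dec 2002: 127 days, exemption €351000 → (€673000 − €351000) × 2.5% × 127/365 = €2800.9589
Total = €7160.4110

€7160.41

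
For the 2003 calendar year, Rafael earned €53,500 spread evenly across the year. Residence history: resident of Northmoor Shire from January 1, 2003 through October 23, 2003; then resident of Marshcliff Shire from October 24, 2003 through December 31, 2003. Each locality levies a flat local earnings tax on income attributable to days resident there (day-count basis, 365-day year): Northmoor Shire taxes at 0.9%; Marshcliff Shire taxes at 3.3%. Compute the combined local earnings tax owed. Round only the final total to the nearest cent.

€724.23

Northmoor Shire, January 1 – October 23, 2003: 296 days → €53,500 × 0.9% × 296/365 = €390.4767
Marshcliff Shire, October 24 – December 31, 2003: 69 days → €53,500 × 3.3% × 69/365 = €333.7521
Total = €724.2288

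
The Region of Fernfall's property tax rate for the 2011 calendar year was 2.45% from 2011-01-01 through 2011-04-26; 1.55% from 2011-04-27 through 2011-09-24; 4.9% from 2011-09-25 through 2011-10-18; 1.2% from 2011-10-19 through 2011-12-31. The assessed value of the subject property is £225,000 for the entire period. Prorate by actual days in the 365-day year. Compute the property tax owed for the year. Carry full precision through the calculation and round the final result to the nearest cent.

£4,467.02

2011-01-01 to 2011-04-26: 116 days at 2.45% → £225,000 × 2.45% × 116/365 = £1,751.9178
2011-04-27 to 2011-09-24: 151 days at 1.55% → £225,000 × 1.55% × 151/365 = £1,442.7740
2011-09-25 to 2011-10-18: 24 days at 4.9% → £225,000 × 4.9% × 24/365 = £724.9315
2011-10-19 to 2011-12-31: 74 days at 1.2% → £225,000 × 1.2% × 74/365 = £547.3973
Total = £4,467.0205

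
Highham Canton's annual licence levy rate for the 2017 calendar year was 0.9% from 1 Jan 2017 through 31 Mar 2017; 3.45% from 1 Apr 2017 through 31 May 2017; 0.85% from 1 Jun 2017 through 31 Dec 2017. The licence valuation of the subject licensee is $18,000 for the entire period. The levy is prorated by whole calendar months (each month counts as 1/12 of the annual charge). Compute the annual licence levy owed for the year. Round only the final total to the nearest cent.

1 Jan – 31 Mar 2017: 3 months at 0.9% → $18,000 × 0.9% × 3/12 = $40.5000
1 Apr – 31 May 2017: 2 months at 3.45% → $18,000 × 3.45% × 2/12 = $103.5000
1 Jun – 31 Dec 2017: 7 months at 0.85% → $18,000 × 0.85% × 7/12 = $89.2500
Total = $233.2500

$233.25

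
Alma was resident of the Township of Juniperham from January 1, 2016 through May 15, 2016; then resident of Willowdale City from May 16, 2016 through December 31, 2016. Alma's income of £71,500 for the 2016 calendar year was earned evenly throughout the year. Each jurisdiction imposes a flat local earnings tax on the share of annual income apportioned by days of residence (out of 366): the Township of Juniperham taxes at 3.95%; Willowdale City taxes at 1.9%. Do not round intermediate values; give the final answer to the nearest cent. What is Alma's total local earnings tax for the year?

£1,903.15

The Township of Juniperham, January 1 – May 15, 2016: 136 days → £71,500 × 3.95% × 136/366 = £1,049.4481
Willowdale City, May 16 – December 31, 2016: 230 days → £71,500 × 1.9% × 230/366 = £853.7022
Total = £1,903.1503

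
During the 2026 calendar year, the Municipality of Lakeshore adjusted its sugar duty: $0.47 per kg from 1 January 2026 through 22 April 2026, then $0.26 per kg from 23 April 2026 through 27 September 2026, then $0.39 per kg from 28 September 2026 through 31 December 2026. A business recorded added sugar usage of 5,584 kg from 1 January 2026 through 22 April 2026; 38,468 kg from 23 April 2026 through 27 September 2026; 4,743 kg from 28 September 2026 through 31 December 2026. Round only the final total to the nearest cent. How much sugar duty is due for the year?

1 January – 22 April 2026: 5,584 kg at $0.47/kg → $2624.48
23 April – 27 September 2026: 38,468 kg at $0.26/kg → $10001.68
28 September – 31 December 2026: 4,743 kg at $0.39/kg → $1849.77

$14475.93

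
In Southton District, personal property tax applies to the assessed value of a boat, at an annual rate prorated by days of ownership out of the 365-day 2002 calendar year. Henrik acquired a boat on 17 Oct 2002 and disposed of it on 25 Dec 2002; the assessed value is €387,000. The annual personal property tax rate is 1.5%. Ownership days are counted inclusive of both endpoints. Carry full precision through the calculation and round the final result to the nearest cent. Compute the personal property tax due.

€1,113.29

Days held (17 Oct – 25 Dec 2002): 70 out of 365
Tax = €387,000 × 1.5% × 70/365 = €1,113.2877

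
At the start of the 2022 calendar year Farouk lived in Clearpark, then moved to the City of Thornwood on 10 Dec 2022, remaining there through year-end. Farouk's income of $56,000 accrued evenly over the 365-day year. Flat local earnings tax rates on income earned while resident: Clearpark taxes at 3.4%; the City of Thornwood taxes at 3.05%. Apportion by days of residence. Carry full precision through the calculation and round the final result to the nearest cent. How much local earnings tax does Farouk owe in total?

$1,892.19

Clearpark, 1 Jan – 9 Dec 2022: 343 days → $56,000 × 3.4% × 343/365 = $1,789.2384
The City of Thornwood, 10 Dec – 31 Dec 2022: 22 days → $56,000 × 3.05% × 22/365 = $102.9479
Total = $1,892.1863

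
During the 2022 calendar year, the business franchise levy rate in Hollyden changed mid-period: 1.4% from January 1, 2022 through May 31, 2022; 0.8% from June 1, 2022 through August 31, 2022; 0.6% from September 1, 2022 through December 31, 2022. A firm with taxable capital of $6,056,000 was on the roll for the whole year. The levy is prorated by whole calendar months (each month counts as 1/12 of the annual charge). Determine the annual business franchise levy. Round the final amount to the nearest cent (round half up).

January 1 – May 31, 2022: 5 months at 1.4% → $6,056,000 × 1.4% × 5/12 = $35,326.6667
June 1 – August 31, 2022: 3 months at 0.8% → $6,056,000 × 0.8% × 3/12 = $12,112.0000
September 1 – December 31, 2022: 4 months at 0.6% → $6,056,000 × 0.6% × 4/12 = $12,112.0000
Total = $59,550.6667

$59,550.67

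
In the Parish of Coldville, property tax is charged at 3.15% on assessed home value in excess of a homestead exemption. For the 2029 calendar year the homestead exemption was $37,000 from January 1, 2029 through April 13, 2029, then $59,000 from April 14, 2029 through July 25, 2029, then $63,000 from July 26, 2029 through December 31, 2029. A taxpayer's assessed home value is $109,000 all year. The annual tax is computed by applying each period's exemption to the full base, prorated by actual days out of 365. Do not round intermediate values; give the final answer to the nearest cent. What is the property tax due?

January 1 – April 13, 2029: 103 days, exemption $37,000 → ($109,000 − $37,000) × 3.15% × 103/365 = $640.0110
April 14 – July 25, 2029: 103 days, exemption $59,000 → ($109,000 − $59,000) × 3.15% × 103/365 = $444.4521
July 26 – December 31, 2029: 159 days, exemption $63,000 → ($109,000 − $63,000) × 3.15% × 159/365 = $631.2082
Total = $1,715.6712

$1,715.67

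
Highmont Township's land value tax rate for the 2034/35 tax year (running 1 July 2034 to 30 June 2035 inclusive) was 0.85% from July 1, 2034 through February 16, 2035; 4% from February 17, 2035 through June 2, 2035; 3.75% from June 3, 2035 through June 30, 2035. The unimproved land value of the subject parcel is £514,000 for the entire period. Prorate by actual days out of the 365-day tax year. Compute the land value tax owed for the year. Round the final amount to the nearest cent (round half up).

£10,214.52

July 1, 2034 – February 16, 2035: 231 days at 0.85% → £514,000 × 0.85% × 231/365 = £2,765.0384
February 17 – June 2, 2035: 106 days at 4% → £514,000 × 4% × 106/365 = £5,970.8493
June 3 – June 30, 2035: 28 days at 3.75% → £514,000 × 3.75% × 28/365 = £1,478.6301
Total = £10,214.5178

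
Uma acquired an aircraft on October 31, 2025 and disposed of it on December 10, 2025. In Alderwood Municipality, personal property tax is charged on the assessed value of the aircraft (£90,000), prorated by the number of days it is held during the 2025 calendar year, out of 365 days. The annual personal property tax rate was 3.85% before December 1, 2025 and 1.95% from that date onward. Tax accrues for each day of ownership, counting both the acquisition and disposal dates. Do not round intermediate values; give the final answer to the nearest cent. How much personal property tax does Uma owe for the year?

£342.37

October 31 – November 30, 2025: 31 days at 3.85% → £90,000 × 3.85% × 31/365 = £294.2877
December 1 – December 10, 2025: 10 days at 1.95% → £90,000 × 1.95% × 10/365 = £48.0822
Total = £342.3699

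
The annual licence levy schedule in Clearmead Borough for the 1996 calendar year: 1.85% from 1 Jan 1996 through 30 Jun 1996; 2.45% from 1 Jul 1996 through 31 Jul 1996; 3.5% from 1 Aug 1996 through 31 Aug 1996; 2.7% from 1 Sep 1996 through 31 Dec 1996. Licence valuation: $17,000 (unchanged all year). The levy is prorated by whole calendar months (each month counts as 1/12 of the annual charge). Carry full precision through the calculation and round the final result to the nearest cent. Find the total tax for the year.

1 Jan – 30 Jun 1996: 6 months at 1.85% → $17,000 × 1.85% × 6/12 = $157.2500
1 Jul – 31 Jul 1996: 1 month at 2.45% → $17,000 × 2.45% × 1/12 = $34.7083
1 Aug – 31 Aug 1996: 1 month at 3.5% → $17,000 × 3.5% × 1/12 = $49.5833
1 Sep – 31 Dec 1996: 4 months at 2.7% → $17,000 × 2.7% × 4/12 = $153.0000
Total = $394.5417

$394.54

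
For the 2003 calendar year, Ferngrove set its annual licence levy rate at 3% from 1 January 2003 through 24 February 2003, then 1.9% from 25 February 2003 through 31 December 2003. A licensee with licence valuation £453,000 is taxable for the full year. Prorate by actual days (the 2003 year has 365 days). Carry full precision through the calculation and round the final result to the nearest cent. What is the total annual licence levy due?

£9,357.86

1 January – 24 February 2003: 55 days at 3% → £453,000 × 3% × 55/365 = £2,047.8082
25 February – 31 December 2003: 310 days at 1.9% → £453,000 × 1.9% × 310/365 = £7,310.0548
Total = £9,357.8630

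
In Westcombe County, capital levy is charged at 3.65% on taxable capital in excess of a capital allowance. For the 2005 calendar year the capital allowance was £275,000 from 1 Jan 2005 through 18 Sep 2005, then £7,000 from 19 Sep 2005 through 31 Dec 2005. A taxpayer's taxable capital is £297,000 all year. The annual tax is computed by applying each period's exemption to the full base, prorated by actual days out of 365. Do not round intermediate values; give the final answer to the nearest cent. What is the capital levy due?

£3,590.20

1 Jan – 18 Sep 2005: 261 days, exemption £275,000 → (£297,000 − £275,000) × 3.65% × 261/365 = £574.2000
19 Sep – 31 Dec 2005: 104 days, exemption £7,000 → (£297,000 − £7,000) × 3.65% × 104/365 = £3,016.0000
Total = £3,590.2000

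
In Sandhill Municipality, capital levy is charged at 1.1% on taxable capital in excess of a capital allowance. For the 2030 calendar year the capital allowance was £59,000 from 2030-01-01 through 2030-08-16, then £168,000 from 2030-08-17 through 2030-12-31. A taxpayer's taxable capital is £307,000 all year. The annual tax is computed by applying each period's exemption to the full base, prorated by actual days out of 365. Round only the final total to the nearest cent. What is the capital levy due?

£2,277.96

2030-01-01 to 2030-08-16: 228 days, exemption £59,000 → (£307,000 − £59,000) × 1.1% × 228/365 = £1,704.0658
2030-08-17 to 2030-12-31: 137 days, exemption £168,000 → (£307,000 − £168,000) × 1.1% × 137/365 = £573.8986
Total = £2,277.9644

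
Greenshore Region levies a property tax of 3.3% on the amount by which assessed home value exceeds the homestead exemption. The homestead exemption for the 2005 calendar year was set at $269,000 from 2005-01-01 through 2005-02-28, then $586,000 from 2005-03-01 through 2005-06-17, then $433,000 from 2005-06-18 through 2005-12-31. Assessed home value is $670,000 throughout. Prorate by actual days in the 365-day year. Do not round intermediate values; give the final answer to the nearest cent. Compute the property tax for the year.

2005-01-01 to 2005-02-28: 59 days, exemption $269,000 → ($670,000 − $269,000) × 3.3% × 59/365 = $2,139.0329
2005-03-01 to 2005-06-17: 109 days, exemption $586,000 → ($670,000 − $586,000) × 3.3% × 109/365 = $827.8027
2005-06-18 to 2005-12-31: 197 days, exemption $433,000 → ($670,000 − $433,000) × 3.3% × 197/365 = $4,221.1973
Total = $7,188.0329

$7,188.03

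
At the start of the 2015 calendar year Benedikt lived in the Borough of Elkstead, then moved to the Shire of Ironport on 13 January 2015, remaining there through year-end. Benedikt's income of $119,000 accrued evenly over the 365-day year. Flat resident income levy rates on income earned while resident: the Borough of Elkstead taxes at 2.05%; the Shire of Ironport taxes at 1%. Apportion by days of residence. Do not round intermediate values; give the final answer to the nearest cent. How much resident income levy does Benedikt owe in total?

The Borough of Elkstead, 1 January – 12 January 2015: 12 days → $119,000 × 2.05% × 12/365 = $80.2027
The Shire of Ironport, 13 January – 31 December 2015: 353 days → $119,000 × 1% × 353/365 = $1,150.8767
Total = $1,231.0795

$1,231.08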